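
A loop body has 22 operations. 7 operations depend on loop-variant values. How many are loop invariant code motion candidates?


Invariant candidates = total - loop-dependent
= 22 - 7 = 15

15


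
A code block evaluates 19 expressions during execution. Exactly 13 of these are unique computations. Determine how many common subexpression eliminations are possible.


CSE count = total expressions - unique expressions
= 19 - 13 = 6

6


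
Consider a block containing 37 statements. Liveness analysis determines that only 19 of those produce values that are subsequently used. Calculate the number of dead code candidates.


Dead code = total statements - live definitions
= 37 - 19 = 18

18


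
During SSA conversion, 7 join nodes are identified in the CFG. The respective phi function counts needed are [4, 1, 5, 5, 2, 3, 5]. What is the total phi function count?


Total phi functions = sum of phi functions at each join node
= 4 + 1 + 5 + 5 + 2 + 3 + 5 = 25

25


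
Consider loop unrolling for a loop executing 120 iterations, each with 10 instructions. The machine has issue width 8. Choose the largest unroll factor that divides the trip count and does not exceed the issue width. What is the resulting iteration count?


Largest divisor of 120 <= 8 is 8
New iterations = 120 / 8 = 15

15


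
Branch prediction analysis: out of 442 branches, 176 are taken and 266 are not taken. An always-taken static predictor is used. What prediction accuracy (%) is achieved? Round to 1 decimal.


Predictor: always-taken
Correct predictions = 176
Accuracy = 176 / 442 * 100 = 39.8%

39.8


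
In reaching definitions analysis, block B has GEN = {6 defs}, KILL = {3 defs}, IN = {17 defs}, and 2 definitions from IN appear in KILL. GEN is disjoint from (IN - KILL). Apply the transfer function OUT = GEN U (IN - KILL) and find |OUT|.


IN - KILL: 17 - 2 = 15 surviving definitions
OUT = GEN + surviving = 6 + 15 = 21

21


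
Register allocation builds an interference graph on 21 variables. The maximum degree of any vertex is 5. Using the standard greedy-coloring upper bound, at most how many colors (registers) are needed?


Greedy coloring never needs more than (max_degree + 1) colors: when coloring a vertex, at most max_degree neighbors are already colored.
Upper bound = 5 + 1 = 6

6


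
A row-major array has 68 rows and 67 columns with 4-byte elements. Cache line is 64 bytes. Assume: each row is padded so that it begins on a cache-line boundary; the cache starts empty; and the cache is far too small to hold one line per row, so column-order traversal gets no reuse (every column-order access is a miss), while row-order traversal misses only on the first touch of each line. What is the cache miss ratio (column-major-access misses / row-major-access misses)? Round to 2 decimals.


Each row occupies 67 * 4 = 268 bytes and starts on a line boundary, so it spans ceil(268 / 64) = 5 cache lines.
Row-major traversal misses (one per line touched): 68 * ceil(67 * 4 / 64) = 340
Column-major traversal misses (no reuse, every access misses): 68 * 67 = 4556
Ratio = 4556 / 340 = 13.4

13.4


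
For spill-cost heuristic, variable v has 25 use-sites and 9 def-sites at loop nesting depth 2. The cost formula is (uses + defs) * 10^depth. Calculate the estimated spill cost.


uses + defs = 25 + 9 = 34
10^2 = 100
Spill cost = 34 * 100 = 3400

3400


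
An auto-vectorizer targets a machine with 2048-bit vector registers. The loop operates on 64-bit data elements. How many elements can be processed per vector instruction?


Width = SIMD bits / data type bits
= 2048 / 64 = 32

32


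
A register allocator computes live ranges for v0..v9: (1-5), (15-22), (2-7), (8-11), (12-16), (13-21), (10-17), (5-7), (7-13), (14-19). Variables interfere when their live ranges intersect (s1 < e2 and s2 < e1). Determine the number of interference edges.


Check all pairs for overlapping intervals.
Two intervals (s1,e1) and (s2,e2) overlap if s1 < e2 and s2 < e1.
v0 (1-5) vs v1..v9: overlaps v2 -> 1
v1 (15-22) vs v2..v9: overlaps v4, v5, v6, v9 -> 4
v2 (2-7) vs v3..v9: overlaps v7 -> 1
v3 (8-11) vs v4..v9: overlaps v6, v8 -> 2
v4 (12-16) vs v5..v9: overlaps v5, v6, v8, v9 -> 4
v5 (13-21) vs v6..v9: overlaps v6, v9 -> 2
v6 (10-17) vs v7..v9: overlaps v8, v9 -> 2
v7 (5-7) vs v8..v9: overlaps none -> 0
v8 (7-13) vs v9: overlaps none -> 0
Total overlapping pairs = 1 + 4 + 1 + 2 + 4 + 2 + 2 + 0 + 0 = 16

16


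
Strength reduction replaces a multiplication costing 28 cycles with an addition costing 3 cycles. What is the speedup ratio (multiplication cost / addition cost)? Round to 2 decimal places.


Ratio = mult_cost / add_cost = 28 / 3 = 9.33

9.33


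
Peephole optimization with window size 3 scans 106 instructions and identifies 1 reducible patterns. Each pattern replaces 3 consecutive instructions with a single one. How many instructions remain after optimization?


Each match removes 2 instructions.
Total removed = 1 * 2 = 2
Remaining = 106 - 2 = 104

104


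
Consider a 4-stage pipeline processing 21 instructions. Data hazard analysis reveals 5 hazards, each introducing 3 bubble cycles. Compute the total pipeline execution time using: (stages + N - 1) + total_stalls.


Base cycles = 4 + 21 - 1 = 24
Total stalls = 5 * 3 = 15
Total = 24 + 15 = 39

39


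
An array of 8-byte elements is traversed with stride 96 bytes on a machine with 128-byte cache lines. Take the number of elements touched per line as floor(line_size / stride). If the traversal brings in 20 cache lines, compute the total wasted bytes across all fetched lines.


Elements per line = floor(128 / 96) = 1
Bytes used per line = 1 * 8 = 8
Wasted per line = 128 - 8 = 120
Total wasted = 120 * 20 = 2400

2400


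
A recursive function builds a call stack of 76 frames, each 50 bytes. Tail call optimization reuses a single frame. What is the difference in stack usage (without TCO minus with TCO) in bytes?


Without TCO: 76 * 50 = 3800 bytes
With TCO: reuse 1 frame = 50 bytes
Savings = 3800 - 50 = 3750

3750


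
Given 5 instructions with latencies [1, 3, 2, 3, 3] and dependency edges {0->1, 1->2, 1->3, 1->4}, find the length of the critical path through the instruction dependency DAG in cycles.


Compute longest path through dependency graph: dist(Ik) = max over predecessors of dist + latency(Ik).
dist(I0) = latency 1 = 1
dist(I1) = dist(I0) + 3 = 1 + 3 = 4
dist(I2) = dist(I1) + 2 = 4 + 2 = 6
dist(I3) = dist(I1) + 3 = 4 + 3 = 7
dist(I4) = dist(I1) + 3 = 4 + 3 = 7
Critical path = max dist = 7

7


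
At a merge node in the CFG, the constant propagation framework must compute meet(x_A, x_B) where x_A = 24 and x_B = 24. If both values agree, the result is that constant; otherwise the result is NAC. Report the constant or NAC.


Meet operation: if both paths give the same constant, result is that constant; if they differ, result is NAC (not-a-constant).
Path A: 24, Path B: 24 -> equal
Result: constant -> 24

24


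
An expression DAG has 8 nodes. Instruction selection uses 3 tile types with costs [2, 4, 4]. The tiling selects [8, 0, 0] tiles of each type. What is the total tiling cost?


Total cost = sum(count_i * cost_i)
= 8*2 + 0*4 + 0*4
= 16

16


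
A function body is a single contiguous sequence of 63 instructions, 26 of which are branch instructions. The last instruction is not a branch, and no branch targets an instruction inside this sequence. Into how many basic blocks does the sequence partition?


With no in-sequence branch targets, the leaders are the first instruction plus the instruction after each branch.
Number of basic blocks = branches + 1
= 26 + 1 = 27

27


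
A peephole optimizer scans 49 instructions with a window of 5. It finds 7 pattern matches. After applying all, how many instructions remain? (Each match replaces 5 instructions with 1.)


Each match removes 4 instructions.
Total removed = 7 * 4 = 28
Remaining = 49 - 28 = 21

21


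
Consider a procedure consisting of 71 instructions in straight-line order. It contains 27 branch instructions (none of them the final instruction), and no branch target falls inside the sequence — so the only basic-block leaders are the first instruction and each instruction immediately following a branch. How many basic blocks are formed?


With no in-sequence branch targets, the leaders are the first instruction plus the instruction after each branch.
Number of basic blocks = branches + 1
= 27 + 1 = 28

28


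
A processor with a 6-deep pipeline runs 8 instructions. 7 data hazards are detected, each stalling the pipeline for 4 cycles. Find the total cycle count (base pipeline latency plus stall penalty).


Base cycles = 6 + 8 - 1 = 13
Total stalls = 7 * 4 = 28
Total = 13 + 28 = 41

41


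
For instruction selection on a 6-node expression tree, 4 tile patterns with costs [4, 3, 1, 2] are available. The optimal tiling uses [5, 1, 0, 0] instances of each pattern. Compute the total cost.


Total cost = sum(count_i * cost_i)
= 5*4 + 1*3 + 0*1 + 0*2
= 23

23


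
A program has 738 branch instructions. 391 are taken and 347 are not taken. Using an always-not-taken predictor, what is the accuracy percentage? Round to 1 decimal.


Predictor: always-not-taken
Correct predictions = 347
Accuracy = 347 / 738 * 100 = 47.0%

47.0


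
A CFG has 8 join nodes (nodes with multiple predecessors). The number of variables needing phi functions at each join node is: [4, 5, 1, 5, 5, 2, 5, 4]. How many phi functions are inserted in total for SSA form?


Total phi functions = sum of phi functions at each join node
= 4 + 5 + 1 + 5 + 5 + 2 + 5 + 4 = 31

31


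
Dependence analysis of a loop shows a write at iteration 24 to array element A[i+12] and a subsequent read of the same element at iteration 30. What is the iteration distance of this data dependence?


Distance = read iteration - write iteration
= 30 - 24 = 6

6


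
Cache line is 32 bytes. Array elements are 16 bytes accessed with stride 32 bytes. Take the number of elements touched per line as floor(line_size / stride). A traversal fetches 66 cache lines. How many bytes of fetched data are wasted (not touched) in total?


Elements per line = floor(32 / 32) = 1
Bytes used per line = 1 * 16 = 16
Wasted per line = 32 - 16 = 16
Total wasted = 16 * 66 = 1056

1056


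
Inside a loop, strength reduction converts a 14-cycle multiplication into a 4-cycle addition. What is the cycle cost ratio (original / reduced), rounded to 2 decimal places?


Ratio = mult_cost / add_cost = 14 / 4 = 3.5

3.5


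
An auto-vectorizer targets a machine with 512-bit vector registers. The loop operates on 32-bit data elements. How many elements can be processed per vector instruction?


Width = SIMD bits / data type bits
= 512 / 32 = 16

16


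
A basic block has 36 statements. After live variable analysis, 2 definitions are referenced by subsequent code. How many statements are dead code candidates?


Dead code = total statements - live definitions
= 36 - 2 = 34

34


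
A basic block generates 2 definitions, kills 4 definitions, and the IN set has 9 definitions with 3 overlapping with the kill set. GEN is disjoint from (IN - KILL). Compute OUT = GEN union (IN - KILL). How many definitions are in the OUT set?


IN - KILL: 9 - 3 = 6 surviving definitions
OUT = GEN + surviving = 2 + 6 = 8

8


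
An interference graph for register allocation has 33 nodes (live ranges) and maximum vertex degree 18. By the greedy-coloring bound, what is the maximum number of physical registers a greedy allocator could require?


Greedy coloring never needs more than (max_degree + 1) colors: when coloring a vertex, at most max_degree neighbors are already colored.
Upper bound = 18 + 1 = 19

19


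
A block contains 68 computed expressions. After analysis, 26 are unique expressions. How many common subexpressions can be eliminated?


CSE count = total expressions - unique expressions
= 68 - 26 = 42

42


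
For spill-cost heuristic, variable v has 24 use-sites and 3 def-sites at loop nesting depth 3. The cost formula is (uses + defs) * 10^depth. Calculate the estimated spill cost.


uses + defs = 24 + 3 = 27
10^3 = 1000
Spill cost = 27 * 1000 = 27000

27000


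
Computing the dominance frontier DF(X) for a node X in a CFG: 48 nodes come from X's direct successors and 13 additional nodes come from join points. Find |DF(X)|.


DF(X) = direct successor contributions + join point contributions
= 48 + 13 = 61

61


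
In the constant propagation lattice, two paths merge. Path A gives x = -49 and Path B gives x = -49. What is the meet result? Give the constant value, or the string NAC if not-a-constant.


Meet operation: if both paths give the same constant, result is that constant; if they differ, result is NAC (not-a-constant).
Path A: -49, Path B: -49 -> equal
Result: constant -> -49

-49


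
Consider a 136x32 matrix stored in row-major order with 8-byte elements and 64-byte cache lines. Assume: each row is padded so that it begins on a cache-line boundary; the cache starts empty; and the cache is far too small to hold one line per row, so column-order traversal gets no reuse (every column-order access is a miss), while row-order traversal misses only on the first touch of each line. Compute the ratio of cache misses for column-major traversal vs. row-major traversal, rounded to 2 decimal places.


Each row occupies 32 * 8 = 256 bytes and starts on a line boundary, so it spans ceil(256 / 64) = 4 cache lines.
Row-major traversal misses (one per line touched): 136 * ceil(32 * 8 / 64) = 544
Column-major traversal misses (no reuse, every access misses): 136 * 32 = 4352
Ratio = 4352 / 544 = 8.0

8.0


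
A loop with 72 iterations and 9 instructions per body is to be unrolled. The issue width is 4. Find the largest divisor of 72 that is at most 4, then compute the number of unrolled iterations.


Largest divisor of 72 <= 4 is 4
New iterations = 72 / 4 = 18

18


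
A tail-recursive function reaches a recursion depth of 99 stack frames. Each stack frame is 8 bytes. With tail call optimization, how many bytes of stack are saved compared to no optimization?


Without TCO: 99 * 8 = 792 bytes
With TCO: reuse 1 frame = 8 bytes
Savings = 792 - 8 = 784

784


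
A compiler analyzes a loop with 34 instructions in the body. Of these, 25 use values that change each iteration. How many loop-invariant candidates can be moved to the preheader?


Invariant candidates = total - loop-dependent
= 34 - 25 = 9

9


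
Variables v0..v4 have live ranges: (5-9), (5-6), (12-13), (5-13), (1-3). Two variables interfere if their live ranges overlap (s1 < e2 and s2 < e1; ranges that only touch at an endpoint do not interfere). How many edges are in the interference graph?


Check all pairs for overlapping intervals.
Two intervals (s1,e1) and (s2,e2) overlap if s1 < e2 and s2 < e1.
v0 (5-9) vs v1..v4: overlaps v1, v3 -> 2
v1 (5-6) vs v2..v4: overlaps v3 -> 1
v2 (12-13) vs v3..v4: overlaps v3 -> 1
v3 (5-13) vs v4: overlaps none -> 0
Total overlapping pairs = 2 + 1 + 1 + 0 = 4

4


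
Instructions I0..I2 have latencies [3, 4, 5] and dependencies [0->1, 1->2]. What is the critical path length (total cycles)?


Compute longest path through dependency graph: dist(Ik) = max over predecessors of dist + latency(Ik).
dist(I0) = latency 3 = 3
dist(I1) = dist(I0) + 4 = 3 + 4 = 7
dist(I2) = dist(I1) + 5 = 7 + 5 = 12
Critical path = max dist = 12

12


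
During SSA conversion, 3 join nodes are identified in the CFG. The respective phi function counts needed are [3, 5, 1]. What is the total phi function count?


Total phi functions = sum of phi functions at each join node
= 3 + 5 + 1 = 9

9


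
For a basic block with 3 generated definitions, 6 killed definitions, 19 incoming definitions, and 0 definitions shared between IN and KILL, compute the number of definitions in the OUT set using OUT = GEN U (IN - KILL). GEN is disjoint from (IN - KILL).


IN - KILL: 19 - 0 = 19 surviving definitions
OUT = GEN + surviving = 3 + 19 = 22

22


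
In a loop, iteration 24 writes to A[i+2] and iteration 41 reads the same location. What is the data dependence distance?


Distance = read iteration - write iteration
= 41 - 24 = 17

17


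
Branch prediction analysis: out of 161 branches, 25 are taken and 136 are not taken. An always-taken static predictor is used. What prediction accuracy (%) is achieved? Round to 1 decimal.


Predictor: always-taken
Correct predictions = 25
Accuracy = 25 / 161 * 100 = 15.5%

15.5


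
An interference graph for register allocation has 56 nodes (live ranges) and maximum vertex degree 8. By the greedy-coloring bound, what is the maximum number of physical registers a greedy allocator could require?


Greedy coloring never needs more than (max_degree + 1) colors: when coloring a vertex, at most max_degree neighbors are already colored.
Upper bound = 8 + 1 = 9

9


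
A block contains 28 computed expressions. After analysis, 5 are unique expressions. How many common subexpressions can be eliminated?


CSE count = total expressions - unique expressions
= 28 - 5 = 23

23


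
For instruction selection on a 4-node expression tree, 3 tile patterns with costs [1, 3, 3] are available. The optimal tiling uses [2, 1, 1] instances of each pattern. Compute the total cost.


Total cost = sum(count_i * cost_i)
= 2*1 + 1*3 + 1*3
= 8

8


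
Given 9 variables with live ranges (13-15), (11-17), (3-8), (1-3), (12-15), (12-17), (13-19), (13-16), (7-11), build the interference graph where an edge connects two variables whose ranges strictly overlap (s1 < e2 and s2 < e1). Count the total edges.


Check all pairs for overlapping intervals.
Two intervals (s1,e1) and (s2,e2) overlap if s1 < e2 and s2 < e1.
v0 (13-15) vs v1..v8: overlaps v1, v4, v5, v6, v7 -> 5
v1 (11-17) vs v2..v8: overlaps v4, v5, v6, v7 -> 4
v2 (3-8) vs v3..v8: overlaps v8 -> 1
v3 (1-3) vs v4..v8: overlaps none -> 0
v4 (12-15) vs v5..v8: overlaps v5, v6, v7 -> 3
v5 (12-17) vs v6..v8: overlaps v6, v7 -> 2
v6 (13-19) vs v7..v8: overlaps v7 -> 1
v7 (13-16) vs v8: overlaps none -> 0
Total overlapping pairs = 5 + 4 + 1 + 0 + 3 + 2 + 1 + 0 = 16

16


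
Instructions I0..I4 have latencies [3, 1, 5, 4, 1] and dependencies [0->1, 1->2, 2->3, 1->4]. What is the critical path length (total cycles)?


Compute longest path through dependency graph: dist(Ik) = max over predecessors of dist + latency(Ik).
dist(I0) = latency 3 = 3
dist(I1) = dist(I0) + 1 = 3 + 1 = 4
dist(I2) = dist(I1) + 5 = 4 + 5 = 9
dist(I3) = dist(I2) + 4 = 9 + 4 = 13
dist(I4) = dist(I1) + 1 = 4 + 1 = 5
Critical path = max dist = 13

13


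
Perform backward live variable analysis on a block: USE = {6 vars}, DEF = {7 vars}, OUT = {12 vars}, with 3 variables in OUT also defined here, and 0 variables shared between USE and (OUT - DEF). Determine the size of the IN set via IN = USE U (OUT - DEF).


OUT - DEF: 12 - 3 = 9
|IN| = |USE| + |OUT - DEF| - |USE ∩ (OUT - DEF)| = 6 + 9 - 0 = 15

15


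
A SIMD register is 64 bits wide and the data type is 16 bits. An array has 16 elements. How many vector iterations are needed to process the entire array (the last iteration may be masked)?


Width = 64 / 16 = 4 elements per vector op
Iterations = ceil(16 / 4) = 4

4


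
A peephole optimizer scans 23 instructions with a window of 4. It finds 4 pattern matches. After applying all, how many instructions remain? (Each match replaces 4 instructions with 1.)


Each match removes 3 instructions.
Total removed = 4 * 3 = 12
Remaining = 23 - 12 = 11

11


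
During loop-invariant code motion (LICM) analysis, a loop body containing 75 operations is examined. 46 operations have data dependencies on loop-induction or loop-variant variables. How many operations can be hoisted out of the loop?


Invariant candidates = total - loop-dependent
= 75 - 46 = 29

29


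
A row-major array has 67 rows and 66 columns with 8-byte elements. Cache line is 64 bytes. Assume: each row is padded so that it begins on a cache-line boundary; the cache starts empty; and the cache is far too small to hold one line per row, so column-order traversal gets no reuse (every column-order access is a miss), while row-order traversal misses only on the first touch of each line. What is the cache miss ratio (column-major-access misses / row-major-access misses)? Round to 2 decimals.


Each row occupies 66 * 8 = 528 bytes and starts on a line boundary, so it spans ceil(528 / 64) = 9 cache lines.
Row-major traversal misses (one per line touched): 67 * ceil(66 * 8 / 64) = 603
Column-major traversal misses (no reuse, every access misses): 67 * 66 = 4422
Ratio = 4422 / 603 = 7.33

7.33


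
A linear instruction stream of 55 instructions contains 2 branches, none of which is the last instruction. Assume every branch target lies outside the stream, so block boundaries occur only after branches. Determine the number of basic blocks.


With no in-sequence branch targets, the leaders are the first instruction plus the instruction after each branch.
Number of basic blocks = branches + 1
= 2 + 1 = 3

3


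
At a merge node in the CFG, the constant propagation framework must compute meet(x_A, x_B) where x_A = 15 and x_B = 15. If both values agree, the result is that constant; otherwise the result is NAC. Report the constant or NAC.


Meet operation: if both paths give the same constant, result is that constant; if they differ, result is NAC (not-a-constant).
Path A: 15, Path B: 15 -> equal
Result: constant -> 15

15


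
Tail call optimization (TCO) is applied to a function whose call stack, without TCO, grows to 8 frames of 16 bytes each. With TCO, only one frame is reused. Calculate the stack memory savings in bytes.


Without TCO: 8 * 16 = 128 bytes
With TCO: reuse 1 frame = 16 bytes
Savings = 128 - 16 = 112

112


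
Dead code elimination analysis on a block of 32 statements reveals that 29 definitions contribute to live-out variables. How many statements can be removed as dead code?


Dead code = total statements - live definitions
= 32 - 29 = 3

3


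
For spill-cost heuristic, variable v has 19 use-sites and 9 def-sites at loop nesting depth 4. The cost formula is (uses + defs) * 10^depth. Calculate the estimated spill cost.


uses + defs = 19 + 9 = 28
10^4 = 10000
Spill cost = 28 * 10000 = 280000

280000


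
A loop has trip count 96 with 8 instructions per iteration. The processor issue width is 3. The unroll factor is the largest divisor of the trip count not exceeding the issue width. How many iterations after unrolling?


Largest divisor of 96 <= 3 is 3
New iterations = 96 / 3 = 32

32


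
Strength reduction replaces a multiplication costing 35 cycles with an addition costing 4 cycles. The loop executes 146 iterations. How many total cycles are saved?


Per-iteration saving = 35 - 4 = 31
Total saved = 146 * 31 = 4526

4526


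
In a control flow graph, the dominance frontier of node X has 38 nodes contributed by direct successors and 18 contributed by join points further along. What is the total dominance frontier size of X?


DF(X) = direct successor contributions + join point contributions
= 38 + 18 = 56

56


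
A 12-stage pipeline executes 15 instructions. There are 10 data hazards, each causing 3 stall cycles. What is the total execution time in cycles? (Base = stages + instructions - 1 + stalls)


Base cycles = 12 + 15 - 1 = 26
Total stalls = 10 * 3 = 30
Total = 26 + 30 = 56

56


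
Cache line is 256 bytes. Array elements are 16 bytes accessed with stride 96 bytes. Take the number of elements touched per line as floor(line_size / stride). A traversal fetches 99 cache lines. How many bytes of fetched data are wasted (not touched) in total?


Elements per line = floor(256 / 96) = 2
Bytes used per line = 2 * 16 = 32
Wasted per line = 256 - 32 = 224
Total wasted = 224 * 99 = 22176

22176


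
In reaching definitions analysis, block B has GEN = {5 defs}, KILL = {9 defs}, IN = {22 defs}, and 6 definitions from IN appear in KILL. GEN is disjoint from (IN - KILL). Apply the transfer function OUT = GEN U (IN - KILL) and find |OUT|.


IN - KILL: 22 - 6 = 16 surviving definitions
OUT = GEN + surviving = 5 + 16 = 21

21


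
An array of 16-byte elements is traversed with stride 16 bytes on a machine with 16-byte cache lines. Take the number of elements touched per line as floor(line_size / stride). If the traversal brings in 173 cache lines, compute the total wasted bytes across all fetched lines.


Elements per line = floor(16 / 16) = 1
Bytes used per line = 1 * 16 = 16
Wasted per line = 16 - 16 = 0
Total wasted = 0 * 173 = 0

0


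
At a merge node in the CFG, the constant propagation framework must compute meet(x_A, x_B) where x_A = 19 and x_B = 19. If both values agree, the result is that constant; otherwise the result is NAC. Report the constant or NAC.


Meet operation: if both paths give the same constant, result is that constant; if they differ, result is NAC (not-a-constant).
Path A: 19, Path B: 19 -> equal
Result: constant -> 19

19


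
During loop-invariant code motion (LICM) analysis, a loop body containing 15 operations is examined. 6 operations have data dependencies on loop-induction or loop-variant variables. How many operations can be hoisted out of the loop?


Invariant candidates = total - loop-dependent
= 15 - 6 = 9

9


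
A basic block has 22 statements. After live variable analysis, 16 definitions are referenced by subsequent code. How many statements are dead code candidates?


Dead code = total statements - live definitions
= 22 - 16 = 6

6


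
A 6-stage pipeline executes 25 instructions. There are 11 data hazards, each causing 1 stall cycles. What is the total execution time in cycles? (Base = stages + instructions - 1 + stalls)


Base cycles = 6 + 25 - 1 = 30
Total stalls = 11 * 1 = 11
Total = 30 + 11 = 41

41


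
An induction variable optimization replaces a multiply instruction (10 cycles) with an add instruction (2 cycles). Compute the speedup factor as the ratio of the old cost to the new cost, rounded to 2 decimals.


Ratio = mult_cost / add_cost = 10 / 2 = 5.0

5.0


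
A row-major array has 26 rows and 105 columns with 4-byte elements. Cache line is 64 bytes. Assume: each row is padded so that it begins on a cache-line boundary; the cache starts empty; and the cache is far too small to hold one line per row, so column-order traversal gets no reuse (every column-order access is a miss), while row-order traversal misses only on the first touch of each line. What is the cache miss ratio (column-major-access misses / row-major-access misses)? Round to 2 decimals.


Each row occupies 105 * 4 = 420 bytes and starts on a line boundary, so it spans ceil(420 / 64) = 7 cache lines.
Row-major traversal misses (one per line touched): 26 * ceil(105 * 4 / 64) = 182
Column-major traversal misses (no reuse, every access misses): 26 * 105 = 2730
Ratio = 2730 / 182 = 15.0

15.0


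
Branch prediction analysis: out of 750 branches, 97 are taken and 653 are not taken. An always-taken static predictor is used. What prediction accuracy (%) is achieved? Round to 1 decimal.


Predictor: always-taken
Correct predictions = 97
Accuracy = 97 / 750 * 100 = 12.9%

12.9


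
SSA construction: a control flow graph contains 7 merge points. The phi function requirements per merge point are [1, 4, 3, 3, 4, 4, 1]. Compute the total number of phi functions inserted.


Total phi functions = sum of phi functions at each join node
= 1 + 4 + 3 + 3 + 4 + 4 + 1 = 20

20


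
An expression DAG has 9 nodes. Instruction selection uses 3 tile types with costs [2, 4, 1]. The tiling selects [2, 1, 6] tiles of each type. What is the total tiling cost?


Total cost = sum(count_i * cost_i)
= 2*2 + 1*4 + 6*1
= 14

14


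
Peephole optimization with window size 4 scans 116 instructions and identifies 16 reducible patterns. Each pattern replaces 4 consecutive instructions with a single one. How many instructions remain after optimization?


Each match removes 3 instructions.
Total removed = 16 * 3 = 48
Remaining = 116 - 48 = 68

68


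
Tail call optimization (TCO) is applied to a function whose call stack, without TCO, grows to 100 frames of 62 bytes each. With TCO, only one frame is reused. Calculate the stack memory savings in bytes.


Without TCO: 100 * 62 = 6200 bytes
With TCO: reuse 1 frame = 62 bytes
Savings = 6200 - 62 = 6138

6138


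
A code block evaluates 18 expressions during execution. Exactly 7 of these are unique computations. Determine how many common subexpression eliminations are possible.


CSE count = total expressions - unique expressions
= 18 - 7 = 11

11


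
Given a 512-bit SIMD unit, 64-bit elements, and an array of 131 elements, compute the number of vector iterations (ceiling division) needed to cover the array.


Width = 512 / 64 = 8 elements per vector op
Iterations = ceil(131 / 8) = 17

17


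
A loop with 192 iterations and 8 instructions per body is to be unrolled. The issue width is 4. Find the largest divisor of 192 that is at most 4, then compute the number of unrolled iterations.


Largest divisor of 192 <= 4 is 4
New iterations = 192 / 4 = 48

48


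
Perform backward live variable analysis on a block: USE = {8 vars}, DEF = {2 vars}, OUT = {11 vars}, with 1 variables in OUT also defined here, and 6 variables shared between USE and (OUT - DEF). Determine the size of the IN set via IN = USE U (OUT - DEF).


OUT - DEF: 11 - 1 = 10
|IN| = |USE| + |OUT - DEF| - |USE ∩ (OUT - DEF)| = 8 + 10 - 6 = 12

12


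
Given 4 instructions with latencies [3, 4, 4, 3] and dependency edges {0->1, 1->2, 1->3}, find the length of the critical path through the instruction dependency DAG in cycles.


Compute longest path through dependency graph: dist(Ik) = max over predecessors of dist + latency(Ik).
dist(I0) = latency 3 = 3
dist(I1) = dist(I0) + 4 = 3 + 4 = 7
dist(I2) = dist(I1) + 4 = 7 + 4 = 11
dist(I3) = dist(I1) + 3 = 7 + 3 = 10
Critical path = max dist = 11

11


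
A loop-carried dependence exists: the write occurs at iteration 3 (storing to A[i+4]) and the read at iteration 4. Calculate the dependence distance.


Distance = read iteration - write iteration
= 4 - 3 = 1

1


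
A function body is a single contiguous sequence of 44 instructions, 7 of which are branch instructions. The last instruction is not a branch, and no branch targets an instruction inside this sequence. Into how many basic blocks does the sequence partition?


With no in-sequence branch targets, the leaders are the first instruction plus the instruction after each branch.
Number of basic blocks = branches + 1
= 7 + 1 = 8

8


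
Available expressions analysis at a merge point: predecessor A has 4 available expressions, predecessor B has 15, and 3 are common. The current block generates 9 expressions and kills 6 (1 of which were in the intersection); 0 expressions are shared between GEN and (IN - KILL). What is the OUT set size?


IN = intersection of predecessors = 3
IN - KILL = 3 - 1 = 2
|OUT| = |GEN| + |IN - KILL| - |GEN ∩ (IN - KILL)| = 9 + 2 - 0 = 11

11


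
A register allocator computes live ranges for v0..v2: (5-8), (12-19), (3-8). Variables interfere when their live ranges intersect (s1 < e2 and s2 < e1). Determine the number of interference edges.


Check all pairs for overlapping intervals.
Two intervals (s1,e1) and (s2,e2) overlap if s1 < e2 and s2 < e1.
v0 (5-8) vs v1..v2: overlaps v2 -> 1
v1 (12-19) vs v2: overlaps none -> 0
Total overlapping pairs = 1 + 0 = 1

1


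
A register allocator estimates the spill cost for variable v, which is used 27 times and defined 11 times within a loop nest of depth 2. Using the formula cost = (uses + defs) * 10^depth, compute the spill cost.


uses + defs = 27 + 11 = 38
10^2 = 100
Spill cost = 38 * 100 = 3800

3800


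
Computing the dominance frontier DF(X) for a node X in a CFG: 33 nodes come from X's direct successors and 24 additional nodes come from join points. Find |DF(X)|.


DF(X) = direct successor contributions + join point contributions
= 33 + 24 = 57

57


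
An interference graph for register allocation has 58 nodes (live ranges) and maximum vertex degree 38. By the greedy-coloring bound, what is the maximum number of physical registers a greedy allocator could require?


Greedy coloring never needs more than (max_degree + 1) colors: when coloring a vertex, at most max_degree neighbors are already colored.
Upper bound = 38 + 1 = 39

39


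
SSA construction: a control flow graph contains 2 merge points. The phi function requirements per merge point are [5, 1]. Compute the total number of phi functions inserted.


Total phi functions = sum of phi functions at each join node
= 5 + 1 = 6

6


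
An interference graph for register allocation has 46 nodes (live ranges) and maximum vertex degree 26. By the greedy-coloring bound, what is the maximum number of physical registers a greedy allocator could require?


Greedy coloring never needs more than (max_degree + 1) colors: when coloring a vertex, at most max_degree neighbors are already colored.
Upper bound = 26 + 1 = 27

27


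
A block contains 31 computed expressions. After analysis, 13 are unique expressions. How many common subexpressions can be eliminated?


CSE count = total expressions - unique expressions
= 31 - 13 = 18

18


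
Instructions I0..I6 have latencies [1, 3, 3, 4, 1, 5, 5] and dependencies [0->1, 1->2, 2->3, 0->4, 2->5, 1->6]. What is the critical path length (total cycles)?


Compute longest path through dependency graph: dist(Ik) = max over predecessors of dist + latency(Ik).
dist(I0) = latency 1 = 1
dist(I1) = dist(I0) + 3 = 1 + 3 = 4
dist(I2) = dist(I1) + 3 = 4 + 3 = 7
dist(I3) = dist(I2) + 4 = 7 + 4 = 11
dist(I4) = dist(I0) + 1 = 1 + 1 = 2
dist(I5) = dist(I2) + 5 = 7 + 5 = 12
dist(I6) = dist(I1) + 5 = 4 + 5 = 9
Critical path = max dist = 12

12


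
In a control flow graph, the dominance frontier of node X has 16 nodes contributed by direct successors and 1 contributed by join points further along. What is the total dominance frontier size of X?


DF(X) = direct successor contributions + join point contributions
= 16 + 1 = 17

17


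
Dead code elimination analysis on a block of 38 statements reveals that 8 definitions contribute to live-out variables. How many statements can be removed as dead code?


Dead code = total statements - live definitions
= 38 - 8 = 30

30


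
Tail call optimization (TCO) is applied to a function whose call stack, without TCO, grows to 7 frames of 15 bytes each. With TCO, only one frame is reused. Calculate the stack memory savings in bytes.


Without TCO: 7 * 15 = 105 bytes
With TCO: reuse 1 frame = 15 bytes
Savings = 105 - 15 = 90

90


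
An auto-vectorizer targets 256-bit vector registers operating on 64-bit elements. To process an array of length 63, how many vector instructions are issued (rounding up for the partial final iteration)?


Width = 256 / 64 = 4 elements per vector op
Iterations = ceil(63 / 4) = 16

16


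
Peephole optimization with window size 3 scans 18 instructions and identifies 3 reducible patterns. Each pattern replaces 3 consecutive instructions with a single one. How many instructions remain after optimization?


Each match removes 2 instructions.
Total removed = 3 * 2 = 6
Remaining = 18 - 6 = 12

12


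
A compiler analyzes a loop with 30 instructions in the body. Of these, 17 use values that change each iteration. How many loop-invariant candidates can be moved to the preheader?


Invariant candidates = total - loop-dependent
= 30 - 17 = 13

13


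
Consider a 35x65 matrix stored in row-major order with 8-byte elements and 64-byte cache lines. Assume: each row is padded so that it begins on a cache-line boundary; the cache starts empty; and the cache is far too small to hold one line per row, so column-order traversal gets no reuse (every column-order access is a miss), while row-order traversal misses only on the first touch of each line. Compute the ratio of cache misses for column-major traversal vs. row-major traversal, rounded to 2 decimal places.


Each row occupies 65 * 8 = 520 bytes and starts on a line boundary, so it spans ceil(520 / 64) = 9 cache lines.
Row-major traversal misses (one per line touched): 35 * ceil(65 * 8 / 64) = 315
Column-major traversal misses (no reuse, every access misses): 35 * 65 = 2275
Ratio = 2275 / 315 = 7.22

7.22


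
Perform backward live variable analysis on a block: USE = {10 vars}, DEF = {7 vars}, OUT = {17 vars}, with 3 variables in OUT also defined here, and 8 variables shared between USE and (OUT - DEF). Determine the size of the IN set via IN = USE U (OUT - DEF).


OUT - DEF: 17 - 3 = 14
|IN| = |USE| + |OUT - DEF| - |USE ∩ (OUT - DEF)| = 10 + 14 - 8 = 16

16


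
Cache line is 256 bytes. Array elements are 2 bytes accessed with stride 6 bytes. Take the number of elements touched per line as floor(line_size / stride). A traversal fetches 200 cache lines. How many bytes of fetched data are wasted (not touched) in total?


Elements per line = floor(256 / 6) = 42
Bytes used per line = 42 * 2 = 84
Wasted per line = 256 - 84 = 172
Total wasted = 172 * 200 = 34400

34400


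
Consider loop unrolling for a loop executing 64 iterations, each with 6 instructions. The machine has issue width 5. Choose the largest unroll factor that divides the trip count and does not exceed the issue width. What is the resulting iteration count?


Largest divisor of 64 <= 5 is 4
New iterations = 64 / 4 = 16

16


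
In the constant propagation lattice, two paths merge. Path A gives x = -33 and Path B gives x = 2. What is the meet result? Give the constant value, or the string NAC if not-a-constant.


Meet operation: if both paths give the same constant, result is that constant; if they differ, result is NAC (not-a-constant).
Path A: -33, Path B: 2 -> differ
Result: not-a-constant -> NAC

NAC


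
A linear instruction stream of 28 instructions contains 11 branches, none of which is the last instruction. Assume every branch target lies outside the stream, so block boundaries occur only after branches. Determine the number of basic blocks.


With no in-sequence branch targets, the leaders are the first instruction plus the instruction after each branch.
Number of basic blocks = branches + 1
= 11 + 1 = 12

12


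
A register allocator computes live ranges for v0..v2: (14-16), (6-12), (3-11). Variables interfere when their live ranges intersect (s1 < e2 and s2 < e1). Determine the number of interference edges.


Check all pairs for overlapping intervals.
Two intervals (s1,e1) and (s2,e2) overlap if s1 < e2 and s2 < e1.
v0 (14-16) vs v1..v2: overlaps none -> 0
v1 (6-12) vs v2: overlaps v2 -> 1
Total overlapping pairs = 0 + 1 = 1

1


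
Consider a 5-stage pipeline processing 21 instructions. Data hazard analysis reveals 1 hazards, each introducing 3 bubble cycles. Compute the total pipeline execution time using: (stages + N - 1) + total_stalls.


Base cycles = 5 + 21 - 1 = 25
Total stalls = 1 * 3 = 3
Total = 25 + 3 = 28

28


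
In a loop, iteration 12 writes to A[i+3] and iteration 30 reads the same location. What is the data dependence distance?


Distance = read iteration - write iteration
= 30 - 12 = 18

18


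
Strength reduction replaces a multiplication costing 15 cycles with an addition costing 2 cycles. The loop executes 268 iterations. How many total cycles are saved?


Per-iteration saving = 15 - 2 = 13
Total saved = 268 * 13 = 3484

3484


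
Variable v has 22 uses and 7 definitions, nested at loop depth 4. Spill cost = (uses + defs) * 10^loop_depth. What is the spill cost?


uses + defs = 22 + 7 = 29
10^4 = 10000
Spill cost = 29 * 10000 = 290000

290000


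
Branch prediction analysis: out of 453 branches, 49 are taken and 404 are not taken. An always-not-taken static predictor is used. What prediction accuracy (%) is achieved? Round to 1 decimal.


Predictor: always-not-taken
Correct predictions = 404
Accuracy = 404 / 453 * 100 = 89.2%

89.2
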